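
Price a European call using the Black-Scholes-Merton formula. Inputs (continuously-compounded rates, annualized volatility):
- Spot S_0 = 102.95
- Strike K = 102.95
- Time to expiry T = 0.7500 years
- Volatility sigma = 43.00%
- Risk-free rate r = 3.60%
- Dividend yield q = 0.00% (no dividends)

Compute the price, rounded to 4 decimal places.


Answer: Price = 16.4142

Derivation:
d1 = (ln(S/K) + (r - q + 0.5*sigma^2) * T) / (sigma * sqrt(T)) = 0.25869991
d2 = d1 - sigma * sqrt(T) = -0.11369101
exp(-rT) = 0.97336124; exp(-qT) = 1.00000000
C = S_0 * exp(-qT) * N(d1) - K * exp(-rT) * N(d2)
N(d1) = 0.60206661; N(d2) = 0.45474137
C = 102.9500 * 1.00000000 * 0.60206661 - 102.9500 * 0.97336124 * 0.45474137 = 16.4142


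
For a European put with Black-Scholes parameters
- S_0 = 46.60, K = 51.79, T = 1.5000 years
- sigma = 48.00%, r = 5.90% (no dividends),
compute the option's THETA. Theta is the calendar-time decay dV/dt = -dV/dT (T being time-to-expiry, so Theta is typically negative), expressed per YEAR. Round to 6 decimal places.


d1 = 0.2648569652; d2 = -0.3230205731
phi(d1) = 0.3851920880; exp(-qT) = 1.0000000000; exp(-rT) = 0.9153031107
Theta = -S*exp(-qT)*phi(d1)*sigma/(2*sqrt(T)) + r*K*exp(-rT)*N(-d2) - q*S*exp(-qT)*N(-d1)
N(-d1) = 0.3955598257; N(-d2) = 0.6266601692; sqrt(T) = 1.2247448714
Term 1 = -46.6000 * 1.0000000000 * 0.3851920880 * 0.4800 / (2 * 1.2247448714) = -3.5174577276
Term 2 = 0.0590 * 51.7900 * 0.9153031107 * 0.6266601692 = 1.7526490130
Term 3 = 0 (no dividend yield, q = 0)
Theta = -3.5174577276 + (1.7526490130) + (0.0000000000) = -1.764809

Answer: Theta = -1.764809


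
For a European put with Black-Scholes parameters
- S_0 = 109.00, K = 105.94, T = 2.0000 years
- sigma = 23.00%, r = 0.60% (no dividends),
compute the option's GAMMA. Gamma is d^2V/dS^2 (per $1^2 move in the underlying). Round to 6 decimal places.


Answer: Gamma = 0.010798

Derivation:
d1 = 0.2870699386; d2 = -0.0381991808
phi(d1) = 0.3828380949; exp(-qT) = 1.0000000000; exp(-rT) = 0.9880717129
Gamma = exp(-qT) * phi(d1) / (S * sigma * sqrt(T)) = 1.0000000000 * 0.3828380949 / (109.0000 * 0.2300 * 1.4142135624) = 0.010798


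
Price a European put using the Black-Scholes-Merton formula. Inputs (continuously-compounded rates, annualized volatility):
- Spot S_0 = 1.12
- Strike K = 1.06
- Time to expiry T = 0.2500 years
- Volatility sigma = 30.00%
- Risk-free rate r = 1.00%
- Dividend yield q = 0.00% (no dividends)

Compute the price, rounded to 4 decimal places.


Answer: Price = 0.0385

Derivation:
d1 = (ln(S/K) + (r - q + 0.5*sigma^2) * T) / (sigma * sqrt(T)) = 0.45873185
d2 = d1 - sigma * sqrt(T) = 0.30873185
exp(-rT) = 0.99750312; exp(-qT) = 1.00000000
P = K * exp(-rT) * N(-d2) - S_0 * exp(-qT) * N(-d1)
N(-d1) = 0.32321337; N(-d2) = 0.37876276
P = 1.0600 * 0.99750312 * 0.37876276 - 1.1200 * 1.00000000 * 0.32321337 = 0.0385


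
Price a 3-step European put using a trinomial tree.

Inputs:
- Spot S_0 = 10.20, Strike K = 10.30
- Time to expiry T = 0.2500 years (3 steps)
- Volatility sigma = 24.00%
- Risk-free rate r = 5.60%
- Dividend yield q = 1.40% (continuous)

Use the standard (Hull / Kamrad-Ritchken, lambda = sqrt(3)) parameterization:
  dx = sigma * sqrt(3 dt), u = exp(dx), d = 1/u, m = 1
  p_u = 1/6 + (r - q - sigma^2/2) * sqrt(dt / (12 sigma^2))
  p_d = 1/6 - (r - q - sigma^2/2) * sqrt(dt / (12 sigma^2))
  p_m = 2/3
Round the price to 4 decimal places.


Answer: Price = V(0,0) = 0.4553

Derivation:
dt = T/N = 0.083333; dx = sigma*sqrt(3*dt) = 0.120000
u = exp(dx) = 1.127497; d = 1/u = 0.886920
p_u = 0.171250, p_m = 0.666667, p_d = 0.162083
Discount per step: exp(-r*dt) = 0.995344
Stock lattice S(k, j) with j the centered position index:
  k=0: S(0,+0) = 10.2000
  k=1: S(1,-1) = 9.0466; S(1,+0) = 10.2000; S(1,+1) = 11.5005
  k=2: S(2,-2) = 8.0236; S(2,-1) = 9.0466; S(2,+0) = 10.2000; S(2,+1) = 11.5005; S(2,+2) = 12.9667
  k=3: S(3,-3) = 7.1163; S(3,-2) = 8.0236; S(3,-1) = 9.0466; S(3,+0) = 10.2000; S(3,+1) = 11.5005; S(3,+2) = 12.9667; S(3,+3) = 14.6200
Terminal payoffs V(N, j) = max(K - S_T, 0):
  V(3,-3) = 3.183701; V(3,-2) = 2.276396; V(3,-1) = 1.253412; V(3,+0) = 0.100000; V(3,+1) = 0.000000; V(3,+2) = 0.000000; V(3,+3) = 0.000000
Backward induction: V(k, j) = exp(-r*dt) * [p_u * V(k+1, j+1) + p_m * V(k+1, j) + p_d * V(k+1, j-1)]
  V(2,-2) = exp(-r*dt) * [p_u*1.253412 + p_m*2.276396 + p_d*3.183701] = 2.237801
  V(2,-1) = exp(-r*dt) * [p_u*0.100000 + p_m*1.253412 + p_d*2.276396] = 1.216011
  V(2,+0) = exp(-r*dt) * [p_u*0.000000 + p_m*0.100000 + p_d*1.253412] = 0.268568
  V(2,+1) = exp(-r*dt) * [p_u*0.000000 + p_m*0.000000 + p_d*0.100000] = 0.016133
  V(2,+2) = exp(-r*dt) * [p_u*0.000000 + p_m*0.000000 + p_d*0.000000] = 0.000000
  V(1,-1) = exp(-r*dt) * [p_u*0.268568 + p_m*1.216011 + p_d*2.237801] = 1.213699
  V(1,+0) = exp(-r*dt) * [p_u*0.016133 + p_m*0.268568 + p_d*1.216011] = 0.377139
  V(1,+1) = exp(-r*dt) * [p_u*0.000000 + p_m*0.016133 + p_d*0.268568] = 0.054033
  V(0,+0) = exp(-r*dt) * [p_u*0.054033 + p_m*0.377139 + p_d*1.213699] = 0.455270


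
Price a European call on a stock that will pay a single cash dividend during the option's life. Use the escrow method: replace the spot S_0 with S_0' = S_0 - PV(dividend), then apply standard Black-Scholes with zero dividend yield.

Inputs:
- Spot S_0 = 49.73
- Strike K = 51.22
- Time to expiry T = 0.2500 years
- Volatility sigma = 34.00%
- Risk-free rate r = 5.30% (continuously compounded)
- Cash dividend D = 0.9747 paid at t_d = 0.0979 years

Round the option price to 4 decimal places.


Answer: Price = 2.5455

Derivation:
PV(D) = D * exp(-r * t_d) = 0.9747 * 0.99482474 = 0.96965567
S_0' = S_0 - PV(D) = 49.7300 - 0.96965567 = 48.76034433
d1 = (ln(S_0'/K) + (r + sigma^2/2)*T) / (sigma*sqrt(T)) = -0.12654538
d2 = d1 - sigma*sqrt(T) = -0.29654538
exp(-rT) = 0.98683739
N(d1) = 0.44965012; N(d2) = 0.38340681
C = S_0' * N(d1) - K * exp(-rT) * N(d2) = 48.76034433 * 0.44965012 - 51.2200 * 0.98683739 * 0.38340681 = 2.5455


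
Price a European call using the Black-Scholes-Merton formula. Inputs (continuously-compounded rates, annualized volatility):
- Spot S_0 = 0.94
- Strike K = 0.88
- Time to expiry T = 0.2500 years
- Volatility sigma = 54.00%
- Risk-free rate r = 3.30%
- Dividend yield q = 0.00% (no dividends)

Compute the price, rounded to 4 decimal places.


Answer: Price = 0.1346

Derivation:
d1 = (ln(S/K) + (r - q + 0.5*sigma^2) * T) / (sigma * sqrt(T)) = 0.40984433
d2 = d1 - sigma * sqrt(T) = 0.13984433
exp(-rT) = 0.99178394; exp(-qT) = 1.00000000
C = S_0 * exp(-qT) * N(d1) - K * exp(-rT) * N(d2)
N(d1) = 0.65903993; N(d2) = 0.55560850
C = 0.9400 * 1.00000000 * 0.65903993 - 0.8800 * 0.99178394 * 0.55560850 = 0.1346


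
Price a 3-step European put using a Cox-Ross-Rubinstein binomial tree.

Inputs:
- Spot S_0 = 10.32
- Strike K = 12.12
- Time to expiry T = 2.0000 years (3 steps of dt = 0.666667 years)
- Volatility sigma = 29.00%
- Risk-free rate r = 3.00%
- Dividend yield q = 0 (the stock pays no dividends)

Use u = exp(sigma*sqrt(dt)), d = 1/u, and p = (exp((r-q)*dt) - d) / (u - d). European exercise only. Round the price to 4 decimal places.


dt = T/N = 0.666667
u = exp(sigma*sqrt(dt)) = 1.267167; d = 1/u = 0.789162
p = (exp((r-q)*dt) - d) / (u - d) = 0.483341
Discount per step: exp(-r*dt) = 0.980199
Stock lattice S(k, i) with i counting down-moves:
  k=0: S(0,0) = 10.3200
  k=1: S(1,0) = 13.0772; S(1,1) = 8.1441
  k=2: S(2,0) = 16.5710; S(2,1) = 10.3200; S(2,2) = 6.4271
  k=3: S(3,0) = 20.9982; S(3,1) = 13.0772; S(3,2) = 8.1441; S(3,3) = 5.0720
Terminal payoffs V(N, i) = max(K - S_T, 0):
  V(3,0) = 0.000000; V(3,1) = 0.000000; V(3,2) = 3.975851; V(3,3) = 7.048018
Backward induction: V(k, i) = exp(-r*dt) * [p * V(k+1, i) + (1-p) * V(k+1, i+1)].
  V(2,0) = exp(-r*dt) * [p*0.000000 + (1-p)*0.000000] = 0.000000
  V(2,1) = exp(-r*dt) * [p*0.000000 + (1-p)*3.975851] = 2.013485
  V(2,2) = exp(-r*dt) * [p*3.975851 + (1-p)*7.048018] = 5.452957
  V(1,0) = exp(-r*dt) * [p*0.000000 + (1-p)*2.013485] = 1.019687
  V(1,1) = exp(-r*dt) * [p*2.013485 + (1-p)*5.452957] = 3.715463
  V(0,0) = exp(-r*dt) * [p*1.019687 + (1-p)*3.715463] = 2.364714

Answer: Price = V(0,0) = 2.3647


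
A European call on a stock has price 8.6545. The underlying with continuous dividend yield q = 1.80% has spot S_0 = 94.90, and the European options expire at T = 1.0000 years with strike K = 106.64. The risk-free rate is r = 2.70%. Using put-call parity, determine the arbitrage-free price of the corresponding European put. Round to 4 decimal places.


Put-call parity: C - P = S_0 * exp(-qT) - K * exp(-rT).
S_0 * exp(-qT) = 94.9000 * 0.98216103 = 93.20708197
K * exp(-rT) = 106.6400 * 0.97336124 = 103.79924280
P = C - S*exp(-qT) + K*exp(-rT)
P = 8.6545 - 93.20708197 + 103.79924280 = 19.2467

Answer: Put price = 19.2467


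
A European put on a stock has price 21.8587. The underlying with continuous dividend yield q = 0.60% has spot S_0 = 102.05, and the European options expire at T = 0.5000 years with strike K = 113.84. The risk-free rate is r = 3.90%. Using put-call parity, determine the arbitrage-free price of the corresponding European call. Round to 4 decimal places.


Put-call parity: C - P = S_0 * exp(-qT) - K * exp(-rT).
S_0 * exp(-qT) = 102.0500 * 0.99700450 = 101.74430877
K * exp(-rT) = 113.8400 * 0.98068890 = 111.64162383
C = P + S*exp(-qT) - K*exp(-rT)
C = 21.8587 + 101.74430877 - 111.64162383 = 11.9614

Answer: Call price = 11.9614


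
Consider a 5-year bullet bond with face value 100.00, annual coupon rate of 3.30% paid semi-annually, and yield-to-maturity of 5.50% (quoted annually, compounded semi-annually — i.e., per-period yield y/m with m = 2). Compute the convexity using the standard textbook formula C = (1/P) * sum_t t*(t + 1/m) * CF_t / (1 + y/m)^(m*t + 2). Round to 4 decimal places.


Answer: Convexity = 23.4863

Derivation:
Coupon per period c = face * coupon_rate / m = 1.650000
Periods per year m = 2; per-period yield y/m = 0.027500
Number of cashflows N = 10
Cashflows (t years, CF_t, discount factor 1/(1+y/m)^(m*t), PV):
  t = 0.5000: CF_t = 1.650000, DF = 0.973236, PV = 1.605839
  t = 1.0000: CF_t = 1.650000, DF = 0.947188, PV = 1.562861
  t = 1.5000: CF_t = 1.650000, DF = 0.921838, PV = 1.521032
  t = 2.0000: CF_t = 1.650000, DF = 0.897166, PV = 1.480323
  t = 2.5000: CF_t = 1.650000, DF = 0.873154, PV = 1.440704
  t = 3.0000: CF_t = 1.650000, DF = 0.849785, PV = 1.402145
  t = 3.5000: CF_t = 1.650000, DF = 0.827041, PV = 1.364618
  t = 4.0000: CF_t = 1.650000, DF = 0.804906, PV = 1.328095
  t = 4.5000: CF_t = 1.650000, DF = 0.783364, PV = 1.292550
  t = 5.0000: CF_t = 101.650000, DF = 0.762398, PV = 77.497747
Price P = sum_t PV_t = 90.495916
Convexity numerator sum_t t*(t + 1/m) * CF_t / (1+y/m)^(m*t + 2):
  t = 0.5000: term = 0.760516
  t = 1.0000: term = 2.220485
  t = 1.5000: term = 4.322112
  t = 2.0000: term = 7.010726
  t = 2.5000: term = 10.234636
  t = 3.0000: term = 13.945003
  t = 3.5000: term = 18.095705
  t = 4.0000: term = 22.643218
  t = 4.5000: term = 27.546494
  t = 5.0000: term = 2018.636447
Convexity = (1/P) * sum = 2125.415341 / 90.495916 = 23.486312


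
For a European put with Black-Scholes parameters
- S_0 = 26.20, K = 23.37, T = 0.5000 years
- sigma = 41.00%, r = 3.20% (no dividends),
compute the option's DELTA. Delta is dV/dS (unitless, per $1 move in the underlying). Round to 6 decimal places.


Answer: Delta = -0.276115

Derivation:
d1 = 0.5944224591; d2 = 0.3045086789
phi(d1) = 0.3343364147; exp(-qT) = 1.0000000000; exp(-rT) = 0.9841273201
N(-d1) = 0.2761147953
Delta = -exp(-qT) * N(-d1) = -1.0000000000 * 0.2761147953 = -0.276115


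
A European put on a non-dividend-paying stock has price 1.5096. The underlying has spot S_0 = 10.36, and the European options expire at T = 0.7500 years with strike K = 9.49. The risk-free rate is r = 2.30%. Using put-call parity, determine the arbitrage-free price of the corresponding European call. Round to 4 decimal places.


Answer: Call price = 2.5419

Derivation:
Put-call parity: C - P = S_0 * exp(-qT) - K * exp(-rT).
S_0 * exp(-qT) = 10.3600 * 1.00000000 = 10.36000000
K * exp(-rT) = 9.4900 * 0.98289793 = 9.32770135
C = P + S*exp(-qT) - K*exp(-rT)
C = 1.5096 + 10.36000000 - 9.32770135 = 2.5419


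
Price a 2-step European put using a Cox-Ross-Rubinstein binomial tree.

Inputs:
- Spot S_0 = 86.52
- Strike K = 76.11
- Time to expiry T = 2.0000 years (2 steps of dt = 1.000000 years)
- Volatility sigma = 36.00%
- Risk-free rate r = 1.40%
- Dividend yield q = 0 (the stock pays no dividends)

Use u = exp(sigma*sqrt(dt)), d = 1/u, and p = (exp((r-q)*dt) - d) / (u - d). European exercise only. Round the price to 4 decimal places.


dt = T/N = 1.000000
u = exp(sigma*sqrt(dt)) = 1.433329; d = 1/u = 0.697676
p = (exp((r-q)*dt) - d) / (u - d) = 0.430124
Discount per step: exp(-r*dt) = 0.986098
Stock lattice S(k, i) with i counting down-moves:
  k=0: S(0,0) = 86.5200
  k=1: S(1,0) = 124.0117; S(1,1) = 60.3630
  k=2: S(2,0) = 177.7496; S(2,1) = 86.5200; S(2,2) = 42.1138
Terminal payoffs V(N, i) = max(K - S_T, 0):
  V(2,0) = 0.000000; V(2,1) = 0.000000; V(2,2) = 33.996195
Backward induction: V(k, i) = exp(-r*dt) * [p * V(k+1, i) + (1-p) * V(k+1, i+1)].
  V(1,0) = exp(-r*dt) * [p*0.000000 + (1-p)*0.000000] = 0.000000
  V(1,1) = exp(-r*dt) * [p*0.000000 + (1-p)*33.996195] = 19.104271
  V(0,0) = exp(-r*dt) * [p*0.000000 + (1-p)*19.104271] = 10.735706

Answer: Price = V(0,0) = 10.7357


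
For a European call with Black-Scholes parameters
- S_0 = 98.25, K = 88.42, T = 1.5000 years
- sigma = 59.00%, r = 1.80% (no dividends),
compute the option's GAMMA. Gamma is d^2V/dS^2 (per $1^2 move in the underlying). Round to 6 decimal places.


d1 = 0.5445507179; d2 = -0.1780487563
phi(d1) = 0.3439681286; exp(-qT) = 1.0000000000; exp(-rT) = 0.9733612415
Gamma = exp(-qT) * phi(d1) / (S * sigma * sqrt(T)) = 1.0000000000 * 0.3439681286 / (98.2500 * 0.5900 * 1.2247448714) = 0.004845

Answer: Gamma = 0.004845


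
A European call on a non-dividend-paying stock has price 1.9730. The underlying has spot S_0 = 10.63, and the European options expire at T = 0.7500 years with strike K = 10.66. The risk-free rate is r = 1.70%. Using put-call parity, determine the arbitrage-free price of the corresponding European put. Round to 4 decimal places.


Put-call parity: C - P = S_0 * exp(-qT) - K * exp(-rT).
S_0 * exp(-qT) = 10.6300 * 1.00000000 = 10.63000000
K * exp(-rT) = 10.6600 * 0.98733094 = 10.52494779
P = C - S*exp(-qT) + K*exp(-rT)
P = 1.9730 - 10.63000000 + 10.52494779 = 1.8679

Answer: Put price = 1.8679


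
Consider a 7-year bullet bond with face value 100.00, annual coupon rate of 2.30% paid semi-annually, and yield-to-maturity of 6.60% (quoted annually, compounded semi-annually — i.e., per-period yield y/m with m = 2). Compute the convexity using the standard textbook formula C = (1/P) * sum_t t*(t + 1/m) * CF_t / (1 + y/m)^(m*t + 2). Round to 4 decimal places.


Answer: Convexity = 43.7869

Derivation:
Coupon per period c = face * coupon_rate / m = 1.150000
Periods per year m = 2; per-period yield y/m = 0.033000
Number of cashflows N = 14
Cashflows (t years, CF_t, discount factor 1/(1+y/m)^(m*t), PV):
  t = 0.5000: CF_t = 1.150000, DF = 0.968054, PV = 1.113262
  t = 1.0000: CF_t = 1.150000, DF = 0.937129, PV = 1.077698
  t = 1.5000: CF_t = 1.150000, DF = 0.907192, PV = 1.043270
  t = 2.0000: CF_t = 1.150000, DF = 0.878211, PV = 1.009942
  t = 2.5000: CF_t = 1.150000, DF = 0.850156, PV = 0.977679
  t = 3.0000: CF_t = 1.150000, DF = 0.822997, PV = 0.946446
  t = 3.5000: CF_t = 1.150000, DF = 0.796705, PV = 0.916211
  t = 4.0000: CF_t = 1.150000, DF = 0.771254, PV = 0.886942
  t = 4.5000: CF_t = 1.150000, DF = 0.746616, PV = 0.858608
  t = 5.0000: CF_t = 1.150000, DF = 0.722764, PV = 0.831179
  t = 5.5000: CF_t = 1.150000, DF = 0.699675, PV = 0.804626
  t = 6.0000: CF_t = 1.150000, DF = 0.677323, PV = 0.778922
  t = 6.5000: CF_t = 1.150000, DF = 0.655686, PV = 0.754039
  t = 7.0000: CF_t = 101.150000, DF = 0.634739, PV = 64.203896
Price P = sum_t PV_t = 76.202722
Convexity numerator sum_t t*(t + 1/m) * CF_t / (1+y/m)^(m*t + 2):
  t = 0.5000: term = 0.521635
  t = 1.0000: term = 1.514913
  t = 1.5000: term = 2.933037
  t = 2.0000: term = 4.732231
  t = 2.5000: term = 6.871584
  t = 3.0000: term = 9.312892
  t = 3.5000: term = 12.020512
  t = 4.0000: term = 14.961224
  t = 4.5000: term = 18.104095
  t = 5.0000: term = 21.420356
  t = 5.5000: term = 24.883279
  t = 6.0000: term = 28.468065
  t = 6.5000: term = 32.151735
  t = 7.0000: term = 3158.784848
Convexity = (1/P) * sum = 3336.680406 / 76.202722 = 43.786892


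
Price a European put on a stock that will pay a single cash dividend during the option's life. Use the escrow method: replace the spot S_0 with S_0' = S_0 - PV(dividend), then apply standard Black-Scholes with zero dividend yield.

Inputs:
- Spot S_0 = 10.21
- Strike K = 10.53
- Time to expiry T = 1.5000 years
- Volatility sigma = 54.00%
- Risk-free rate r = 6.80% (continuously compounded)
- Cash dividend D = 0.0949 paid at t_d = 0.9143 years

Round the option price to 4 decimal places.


Answer: Price = 2.2481

Derivation:
PV(D) = D * exp(-r * t_d) = 0.0949 * 0.93972086 = 0.08917951
S_0' = S_0 - PV(D) = 10.2100 - 0.08917951 = 10.12082049
d1 = (ln(S_0'/K) + (r + sigma^2/2)*T) / (sigma*sqrt(T)) = 0.42498104
d2 = d1 - sigma*sqrt(T) = -0.23638119
exp(-rT) = 0.90302955
N(-d1) = 0.33542525; N(-d2) = 0.59343155
P = K * exp(-rT) * N(-d2) - S_0' * N(-d1) = 10.5300 * 0.90302955 * 0.59343155 - 10.12082049 * 0.33542525 = 2.2481


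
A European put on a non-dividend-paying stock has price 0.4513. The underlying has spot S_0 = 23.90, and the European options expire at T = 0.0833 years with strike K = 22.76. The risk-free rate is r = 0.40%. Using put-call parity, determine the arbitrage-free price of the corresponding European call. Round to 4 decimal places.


Put-call parity: C - P = S_0 * exp(-qT) - K * exp(-rT).
S_0 * exp(-qT) = 23.9000 * 1.00000000 = 23.90000000
K * exp(-rT) = 22.7600 * 0.99966686 = 22.75241763
C = P + S*exp(-qT) - K*exp(-rT)
C = 0.4513 + 23.90000000 - 22.75241763 = 1.5989

Answer: Call price = 1.5989


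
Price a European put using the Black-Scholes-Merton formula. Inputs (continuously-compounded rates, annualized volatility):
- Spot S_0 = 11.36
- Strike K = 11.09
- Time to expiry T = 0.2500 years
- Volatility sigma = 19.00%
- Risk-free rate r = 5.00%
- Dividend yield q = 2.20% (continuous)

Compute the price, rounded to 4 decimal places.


Answer: Price = 0.2710

Derivation:
d1 = (ln(S/K) + (r - q + 0.5*sigma^2) * T) / (sigma * sqrt(T)) = 0.37439065
d2 = d1 - sigma * sqrt(T) = 0.27939065
exp(-rT) = 0.98757780; exp(-qT) = 0.99451510
P = K * exp(-rT) * N(-d2) - S_0 * exp(-qT) * N(-d1)
N(-d1) = 0.35405685; N(-d2) = 0.38997252
P = 11.0900 * 0.98757780 * 0.38997252 - 11.3600 * 0.99451510 * 0.35405685 = 0.2710


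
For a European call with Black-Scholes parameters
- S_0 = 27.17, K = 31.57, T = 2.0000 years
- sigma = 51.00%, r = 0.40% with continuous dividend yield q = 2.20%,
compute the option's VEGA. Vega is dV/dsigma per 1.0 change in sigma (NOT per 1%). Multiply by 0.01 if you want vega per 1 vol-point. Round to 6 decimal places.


d1 = 0.1026082940; d2 = -0.6186406229
phi(d1) = 0.3968476742; exp(-qT) = 0.9569539575; exp(-rT) = 0.9920319148
Vega = S * exp(-qT) * phi(d1) * sqrt(T) = 27.1700 * 0.9569539575 * 0.3968476742 * 1.4142135624 = 14.592158

Answer: Vega = 14.592158


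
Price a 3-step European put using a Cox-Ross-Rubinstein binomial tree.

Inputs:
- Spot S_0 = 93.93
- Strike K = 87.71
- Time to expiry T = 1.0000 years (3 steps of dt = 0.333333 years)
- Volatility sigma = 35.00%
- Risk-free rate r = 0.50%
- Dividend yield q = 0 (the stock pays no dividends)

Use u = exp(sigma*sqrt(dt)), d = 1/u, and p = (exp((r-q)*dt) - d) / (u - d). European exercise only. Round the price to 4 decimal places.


dt = T/N = 0.333333
u = exp(sigma*sqrt(dt)) = 1.223937; d = 1/u = 0.817036
p = (exp((r-q)*dt) - d) / (u - d) = 0.453752
Discount per step: exp(-r*dt) = 0.998335
Stock lattice S(k, i) with i counting down-moves:
  k=0: S(0,0) = 93.9300
  k=1: S(1,0) = 114.9644; S(1,1) = 76.7442
  k=2: S(2,0) = 140.7092; S(2,1) = 93.9300; S(2,2) = 62.7027
  k=3: S(3,0) = 172.2191; S(3,1) = 114.9644; S(3,2) = 76.7442; S(3,3) = 51.2303
Terminal payoffs V(N, i) = max(K - S_T, 0):
  V(3,0) = 0.000000; V(3,1) = 0.000000; V(3,2) = 10.965845; V(3,3) = 36.479655
Backward induction: V(k, i) = exp(-r*dt) * [p * V(k+1, i) + (1-p) * V(k+1, i+1)].
  V(2,0) = exp(-r*dt) * [p*0.000000 + (1-p)*0.000000] = 0.000000
  V(2,1) = exp(-r*dt) * [p*0.000000 + (1-p)*10.965845] = 5.980091
  V(2,2) = exp(-r*dt) * [p*10.965845 + (1-p)*36.479655] = 24.861230
  V(1,0) = exp(-r*dt) * [p*0.000000 + (1-p)*5.980091] = 3.261170
  V(1,1) = exp(-r*dt) * [p*5.980091 + (1-p)*24.861230] = 16.266733
  V(0,0) = exp(-r*dt) * [p*3.261170 + (1-p)*16.266733] = 10.348165

Answer: Price = V(0,0) = 10.3482


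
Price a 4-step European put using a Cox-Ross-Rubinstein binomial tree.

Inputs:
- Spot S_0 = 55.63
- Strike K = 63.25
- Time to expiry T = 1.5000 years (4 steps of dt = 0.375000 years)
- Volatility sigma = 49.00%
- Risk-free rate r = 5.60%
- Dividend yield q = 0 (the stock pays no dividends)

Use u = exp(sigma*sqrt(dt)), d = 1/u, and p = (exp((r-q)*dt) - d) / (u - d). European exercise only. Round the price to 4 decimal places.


dt = T/N = 0.375000
u = exp(sigma*sqrt(dt)) = 1.349943; d = 1/u = 0.740772
p = (exp((r-q)*dt) - d) / (u - d) = 0.460380
Discount per step: exp(-r*dt) = 0.979219
Stock lattice S(k, i) with i counting down-moves:
  k=0: S(0,0) = 55.6300
  k=1: S(1,0) = 75.0973; S(1,1) = 41.2091
  k=2: S(2,0) = 101.3771; S(2,1) = 55.6300; S(2,2) = 30.5266
  k=3: S(3,0) = 136.8534; S(3,1) = 75.0973; S(3,2) = 41.2091; S(3,3) = 22.6132
  k=4: S(4,0) = 184.7443; S(4,1) = 101.3771; S(4,2) = 55.6300; S(4,3) = 30.5266; S(4,4) = 16.7512
Terminal payoffs V(N, i) = max(K - S_T, 0):
  V(4,0) = 0.000000; V(4,1) = 0.000000; V(4,2) = 7.620000; V(4,3) = 32.723424; V(4,4) = 46.498754
Backward induction: V(k, i) = exp(-r*dt) * [p * V(k+1, i) + (1-p) * V(k+1, i+1)].
  V(3,0) = exp(-r*dt) * [p*0.000000 + (1-p)*0.000000] = 0.000000
  V(3,1) = exp(-r*dt) * [p*0.000000 + (1-p)*7.620000] = 4.026456
  V(3,2) = exp(-r*dt) * [p*7.620000 + (1-p)*32.723424] = 20.726457
  V(3,3) = exp(-r*dt) * [p*32.723424 + (1-p)*46.498754] = 39.322369
  V(2,0) = exp(-r*dt) * [p*0.000000 + (1-p)*4.026456] = 2.127605
  V(2,1) = exp(-r*dt) * [p*4.026456 + (1-p)*20.726457] = 12.767169
  V(2,2) = exp(-r*dt) * [p*20.726457 + (1-p)*39.322369] = 30.121938
  V(1,0) = exp(-r*dt) * [p*2.127605 + (1-p)*12.767169] = 7.705404
  V(1,1) = exp(-r*dt) * [p*12.767169 + (1-p)*30.121938] = 21.672224
  V(0,0) = exp(-r*dt) * [p*7.705404 + (1-p)*21.672224] = 14.925434

Answer: Price = V(0,0) = 14.9254


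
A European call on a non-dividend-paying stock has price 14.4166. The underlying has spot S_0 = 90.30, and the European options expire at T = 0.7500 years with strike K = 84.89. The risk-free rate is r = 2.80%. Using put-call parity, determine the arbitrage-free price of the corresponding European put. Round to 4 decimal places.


Put-call parity: C - P = S_0 * exp(-qT) - K * exp(-rT).
S_0 * exp(-qT) = 90.3000 * 1.00000000 = 90.30000000
K * exp(-rT) = 84.8900 * 0.97921896 = 83.12589790
P = C - S*exp(-qT) + K*exp(-rT)
P = 14.4166 - 90.30000000 + 83.12589790 = 7.2425

Answer: Put price = 7.2425


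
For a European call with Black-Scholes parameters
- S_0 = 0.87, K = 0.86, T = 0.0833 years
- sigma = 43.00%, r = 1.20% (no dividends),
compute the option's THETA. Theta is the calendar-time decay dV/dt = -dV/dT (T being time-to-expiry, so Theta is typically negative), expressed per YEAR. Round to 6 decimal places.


d1 = 0.1632603775; d2 = 0.0391548981
phi(d1) = 0.3936608573; exp(-qT) = 1.0000000000; exp(-rT) = 0.9990008994
Theta = -S*exp(-qT)*phi(d1)*sigma/(2*sqrt(T)) - r*K*exp(-rT)*N(d2) + q*S*exp(-qT)*N(d1)
N(d1) = 0.5648432853; N(d2) = 0.5156165539; sqrt(T) = 0.2886173938
Term 1 = -0.8700 * 1.0000000000 * 0.3936608573 * 0.4300 / (2 * 0.2886173938) = -0.2551276012
Term 2 = -0.0120 * 0.8600 * 0.9990008994 * 0.5156165539 = -0.0053158465
Term 3 = 0 (no dividend yield, q = 0)
Theta = -0.2551276012 + (-0.0053158465) + (0.0000000000) = -0.260443

Answer: Theta = -0.260443


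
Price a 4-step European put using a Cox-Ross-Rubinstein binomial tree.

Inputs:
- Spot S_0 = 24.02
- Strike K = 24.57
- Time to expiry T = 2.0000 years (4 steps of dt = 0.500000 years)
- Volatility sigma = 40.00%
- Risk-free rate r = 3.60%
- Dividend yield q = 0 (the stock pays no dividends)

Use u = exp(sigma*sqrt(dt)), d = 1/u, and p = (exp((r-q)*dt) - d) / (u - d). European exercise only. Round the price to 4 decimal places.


dt = T/N = 0.500000
u = exp(sigma*sqrt(dt)) = 1.326896; d = 1/u = 0.753638
p = (exp((r-q)*dt) - d) / (u - d) = 0.461441
Discount per step: exp(-r*dt) = 0.982161
Stock lattice S(k, i) with i counting down-moves:
  k=0: S(0,0) = 24.0200
  k=1: S(1,0) = 31.8721; S(1,1) = 18.1024
  k=2: S(2,0) = 42.2909; S(2,1) = 24.0200; S(2,2) = 13.6427
  k=3: S(3,0) = 56.1157; S(3,1) = 31.8721; S(3,2) = 18.1024; S(3,3) = 10.2816
  k=4: S(4,0) = 74.4597; S(4,1) = 42.2909; S(4,2) = 24.0200; S(4,3) = 13.6427; S(4,4) = 7.7486
Terminal payoffs V(N, i) = max(K - S_T, 0):
  V(4,0) = 0.000000; V(4,1) = 0.000000; V(4,2) = 0.550000; V(4,3) = 10.927343; V(4,4) = 16.821371
Backward induction: V(k, i) = exp(-r*dt) * [p * V(k+1, i) + (1-p) * V(k+1, i+1)].
  V(3,0) = exp(-r*dt) * [p*0.000000 + (1-p)*0.000000] = 0.000000
  V(3,1) = exp(-r*dt) * [p*0.000000 + (1-p)*0.550000] = 0.290924
  V(3,2) = exp(-r*dt) * [p*0.550000 + (1-p)*10.927343] = 6.029304
  V(3,3) = exp(-r*dt) * [p*10.927343 + (1-p)*16.821371] = 13.850068
  V(2,0) = exp(-r*dt) * [p*0.000000 + (1-p)*0.290924] = 0.153885
  V(2,1) = exp(-r*dt) * [p*0.290924 + (1-p)*6.029304] = 3.321061
  V(2,2) = exp(-r*dt) * [p*6.029304 + (1-p)*13.850068] = 10.058556
  V(1,0) = exp(-r*dt) * [p*0.153885 + (1-p)*3.321061] = 1.826424
  V(1,1) = exp(-r*dt) * [p*3.321061 + (1-p)*10.058556] = 6.825627
  V(0,0) = exp(-r*dt) * [p*1.826424 + (1-p)*6.825627] = 4.438180

Answer: Price = V(0,0) = 4.4382


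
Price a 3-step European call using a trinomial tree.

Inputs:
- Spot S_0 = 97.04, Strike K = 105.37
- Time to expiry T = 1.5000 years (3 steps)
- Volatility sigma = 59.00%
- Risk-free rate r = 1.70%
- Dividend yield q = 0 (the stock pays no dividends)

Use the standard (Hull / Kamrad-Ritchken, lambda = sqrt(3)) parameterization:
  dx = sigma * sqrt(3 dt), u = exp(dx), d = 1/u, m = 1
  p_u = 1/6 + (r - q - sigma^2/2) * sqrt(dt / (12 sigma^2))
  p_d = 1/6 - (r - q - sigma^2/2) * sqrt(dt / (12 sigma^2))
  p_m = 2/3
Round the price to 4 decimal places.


Answer: Price = V(0,0) = 23.1324

Derivation:
dt = T/N = 0.500000; dx = sigma*sqrt(3*dt) = 0.722599
u = exp(dx) = 2.059781; d = 1/u = 0.485489
p_u = 0.112332, p_m = 0.666667, p_d = 0.221002
Discount per step: exp(-r*dt) = 0.991536
Stock lattice S(k, j) with j the centered position index:
  k=0: S(0,+0) = 97.0400
  k=1: S(1,-1) = 47.1118; S(1,+0) = 97.0400; S(1,+1) = 199.8811
  k=2: S(2,-2) = 22.8722; S(2,-1) = 47.1118; S(2,+0) = 97.0400; S(2,+1) = 199.8811; S(2,+2) = 411.7112
  k=3: S(3,-3) = 11.1042; S(3,-2) = 22.8722; S(3,-1) = 47.1118; S(3,+0) = 97.0400; S(3,+1) = 199.8811; S(3,+2) = 411.7112; S(3,+3) = 848.0348
Terminal payoffs V(N, j) = max(S_T - K, 0):
  V(3,-3) = 0.000000; V(3,-2) = 0.000000; V(3,-1) = 0.000000; V(3,+0) = 0.000000; V(3,+1) = 94.511110; V(3,+2) = 306.341233; V(3,+3) = 742.664812
Backward induction: V(k, j) = exp(-r*dt) * [p_u * V(k+1, j+1) + p_m * V(k+1, j) + p_d * V(k+1, j-1)]
  V(2,-2) = exp(-r*dt) * [p_u*0.000000 + p_m*0.000000 + p_d*0.000000] = 0.000000
  V(2,-1) = exp(-r*dt) * [p_u*0.000000 + p_m*0.000000 + p_d*0.000000] = 0.000000
  V(2,+0) = exp(-r*dt) * [p_u*94.511110 + p_m*0.000000 + p_d*0.000000] = 10.526724
  V(2,+1) = exp(-r*dt) * [p_u*306.341233 + p_m*94.511110 + p_d*0.000000] = 96.594649
  V(2,+2) = exp(-r*dt) * [p_u*742.664812 + p_m*306.341233 + p_d*94.511110] = 305.927856
  V(1,-1) = exp(-r*dt) * [p_u*10.526724 + p_m*0.000000 + p_d*0.000000] = 1.172475
  V(1,+0) = exp(-r*dt) * [p_u*96.594649 + p_m*10.526724 + p_d*0.000000] = 17.717208
  V(1,+1) = exp(-r*dt) * [p_u*305.927856 + p_m*96.594649 + p_d*10.526724] = 100.232611
  V(0,+0) = exp(-r*dt) * [p_u*100.232611 + p_m*17.717208 + p_d*1.172475] = 23.132416


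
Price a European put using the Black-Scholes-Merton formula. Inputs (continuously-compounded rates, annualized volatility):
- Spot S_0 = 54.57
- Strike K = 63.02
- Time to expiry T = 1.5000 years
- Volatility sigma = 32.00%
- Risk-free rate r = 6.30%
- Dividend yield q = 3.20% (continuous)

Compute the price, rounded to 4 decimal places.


Answer: Price = 11.4143

Derivation:
d1 = (ln(S/K) + (r - q + 0.5*sigma^2) * T) / (sigma * sqrt(T)) = -0.05273510
d2 = d1 - sigma * sqrt(T) = -0.44465346
exp(-rT) = 0.90982773; exp(-qT) = 0.95313379
P = K * exp(-rT) * N(-d2) - S_0 * exp(-qT) * N(-d1)
N(-d1) = 0.52102852; N(-d2) = 0.67171490
P = 63.0200 * 0.90982773 * 0.67171490 - 54.5700 * 0.95313379 * 0.52102852 = 11.4143


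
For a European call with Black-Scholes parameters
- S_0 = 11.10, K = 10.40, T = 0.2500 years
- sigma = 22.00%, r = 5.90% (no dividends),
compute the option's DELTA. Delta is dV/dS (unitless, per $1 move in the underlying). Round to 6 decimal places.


Answer: Delta = 0.782677

Derivation:
d1 = 0.7812663834; d2 = 0.6712663834
phi(d1) = 0.2940142292; exp(-qT) = 1.0000000000; exp(-rT) = 0.9853582484
N(d1) = 0.7826770813
Delta = exp(-qT) * N(d1) = 1.0000000000 * 0.7826770813 = 0.782677


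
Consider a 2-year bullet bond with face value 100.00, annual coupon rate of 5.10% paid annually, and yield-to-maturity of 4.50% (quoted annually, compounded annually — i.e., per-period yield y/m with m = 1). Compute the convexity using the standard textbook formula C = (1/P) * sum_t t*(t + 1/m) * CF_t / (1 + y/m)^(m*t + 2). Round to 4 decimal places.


Coupon per period c = face * coupon_rate / m = 5.100000
Periods per year m = 1; per-period yield y/m = 0.045000
Number of cashflows N = 2
Cashflows (t years, CF_t, discount factor 1/(1+y/m)^(m*t), PV):
  t = 1.0000: CF_t = 5.100000, DF = 0.956938, PV = 4.880383
  t = 2.0000: CF_t = 105.100000, DF = 0.915730, PV = 96.243218
Price P = sum_t PV_t = 101.123601
Convexity numerator sum_t t*(t + 1/m) * CF_t / (1+y/m)^(m*t + 2):
  t = 1.0000: term = 8.938225
  t = 2.0000: term = 528.796783
Convexity = (1/P) * sum = 537.735009 / 101.123601 = 5.317601

Answer: Convexity = 5.3176


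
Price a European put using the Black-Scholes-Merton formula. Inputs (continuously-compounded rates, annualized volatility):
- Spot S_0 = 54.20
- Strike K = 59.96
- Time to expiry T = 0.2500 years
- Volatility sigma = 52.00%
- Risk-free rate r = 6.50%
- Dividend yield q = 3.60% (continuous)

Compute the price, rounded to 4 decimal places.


d1 = (ln(S/K) + (r - q + 0.5*sigma^2) * T) / (sigma * sqrt(T)) = -0.23056448
d2 = d1 - sigma * sqrt(T) = -0.49056448
exp(-rT) = 0.98388132; exp(-qT) = 0.99104038
P = K * exp(-rT) * N(-d2) - S_0 * exp(-qT) * N(-d1)
N(-d1) = 0.59117342; N(-d2) = 0.68813274
P = 59.9600 * 0.98388132 * 0.68813274 - 54.2000 * 0.99104038 * 0.59117342 = 8.8409

Answer: Price = 8.8409


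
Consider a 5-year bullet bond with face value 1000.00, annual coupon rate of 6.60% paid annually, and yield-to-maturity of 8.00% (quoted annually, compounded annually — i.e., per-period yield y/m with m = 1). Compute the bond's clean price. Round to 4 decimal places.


Coupon per period c = face * coupon_rate / m = 66.000000
Periods per year m = 1; per-period yield y/m = 0.080000
Number of cashflows N = 5
Cashflows (t years, CF_t, discount factor 1/(1+y/m)^(m*t), PV):
  t = 1.0000: CF_t = 66.000000, DF = 0.925926, PV = 61.111111
  t = 2.0000: CF_t = 66.000000, DF = 0.857339, PV = 56.584362
  t = 3.0000: CF_t = 66.000000, DF = 0.793832, PV = 52.392928
  t = 4.0000: CF_t = 66.000000, DF = 0.735030, PV = 48.511970
  t = 5.0000: CF_t = 1066.000000, DF = 0.680583, PV = 725.501688
Price P = sum_t PV_t = 944.102059

Answer: Price = 944.1021


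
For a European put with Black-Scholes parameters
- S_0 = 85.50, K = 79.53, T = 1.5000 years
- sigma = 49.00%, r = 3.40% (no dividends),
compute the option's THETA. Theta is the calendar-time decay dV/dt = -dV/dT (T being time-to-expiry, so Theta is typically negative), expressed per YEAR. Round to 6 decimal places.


Answer: Theta = -4.622986

Derivation:
d1 = 0.5056564442; d2 = -0.0944685428
phi(d1) = 0.3510653983; exp(-qT) = 1.0000000000; exp(-rT) = 0.9502786705
Theta = -S*exp(-qT)*phi(d1)*sigma/(2*sqrt(T)) + r*K*exp(-rT)*N(-d2) - q*S*exp(-qT)*N(-d1)
N(-d1) = 0.3065489249; N(-d2) = 0.5376315151; sqrt(T) = 1.2247448714
Term 1 = -85.5000 * 1.0000000000 * 0.3510653983 * 0.4900 / (2 * 1.2247448714) = -6.0044688511
Term 2 = 0.0340 * 79.5300 * 0.9502786705 * 0.5376315151 = 1.3814831728
Term 3 = 0 (no dividend yield, q = 0)
Theta = -6.0044688511 + (1.3814831728) + (0.0000000000) = -4.622986


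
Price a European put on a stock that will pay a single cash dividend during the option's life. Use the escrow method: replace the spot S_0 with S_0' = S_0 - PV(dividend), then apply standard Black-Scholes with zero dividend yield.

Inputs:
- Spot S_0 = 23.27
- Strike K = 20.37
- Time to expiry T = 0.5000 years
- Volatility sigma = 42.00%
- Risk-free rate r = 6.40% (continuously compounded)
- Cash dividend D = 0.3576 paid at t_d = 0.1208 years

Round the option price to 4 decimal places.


Answer: Price = 1.2339

Derivation:
PV(D) = D * exp(-r * t_d) = 0.3576 * 0.99229861 = 0.35484598
S_0' = S_0 - PV(D) = 23.2700 - 0.35484598 = 22.91515402
d1 = (ln(S_0'/K) + (r + sigma^2/2)*T) / (sigma*sqrt(T)) = 0.65267710
d2 = d1 - sigma*sqrt(T) = 0.35569225
exp(-rT) = 0.96850658
N(-d1) = 0.25698223; N(-d2) = 0.36103552
P = K * exp(-rT) * N(-d2) - S_0' * N(-d1) = 20.3700 * 0.96850658 * 0.36103552 - 22.91515402 * 0.25698223 = 1.2339


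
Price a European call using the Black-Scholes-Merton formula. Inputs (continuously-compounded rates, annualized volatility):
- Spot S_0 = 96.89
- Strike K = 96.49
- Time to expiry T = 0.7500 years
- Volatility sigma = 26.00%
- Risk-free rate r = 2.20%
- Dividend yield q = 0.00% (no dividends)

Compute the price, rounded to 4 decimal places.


d1 = (ln(S/K) + (r - q + 0.5*sigma^2) * T) / (sigma * sqrt(T)) = 0.20423516
d2 = d1 - sigma * sqrt(T) = -0.02093144
exp(-rT) = 0.98363538; exp(-qT) = 1.00000000
C = S_0 * exp(-qT) * N(d1) - K * exp(-rT) * N(d2)
N(d1) = 0.58091513; N(d2) = 0.49165017
C = 96.8900 * 1.00000000 * 0.58091513 - 96.4900 * 0.98363538 * 0.49165017 = 9.6219

Answer: Price = 9.6219


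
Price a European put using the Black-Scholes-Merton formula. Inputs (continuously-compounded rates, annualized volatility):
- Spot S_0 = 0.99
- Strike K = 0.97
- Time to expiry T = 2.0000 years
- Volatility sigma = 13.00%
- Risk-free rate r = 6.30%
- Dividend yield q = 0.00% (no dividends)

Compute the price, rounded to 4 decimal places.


Answer: Price = 0.0204

Derivation:
d1 = (ln(S/K) + (r - q + 0.5*sigma^2) * T) / (sigma * sqrt(T)) = 0.88828316
d2 = d1 - sigma * sqrt(T) = 0.70443540
exp(-rT) = 0.88161485; exp(-qT) = 1.00000000
P = K * exp(-rT) * N(-d2) - S_0 * exp(-qT) * N(-d1)
N(-d1) = 0.18719423; N(-d2) = 0.24058083
P = 0.9700 * 0.88161485 * 0.24058083 - 0.9900 * 1.00000000 * 0.18719423 = 0.0204


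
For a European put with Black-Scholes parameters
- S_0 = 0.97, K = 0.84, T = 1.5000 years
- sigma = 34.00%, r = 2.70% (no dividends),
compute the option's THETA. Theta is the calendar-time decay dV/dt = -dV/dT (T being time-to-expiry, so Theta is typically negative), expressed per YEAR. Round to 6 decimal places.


d1 = 0.6510219729; d2 = 0.2346087167
phi(d1) = 0.3227577175; exp(-qT) = 1.0000000000; exp(-rT) = 0.9603091645
Theta = -S*exp(-qT)*phi(d1)*sigma/(2*sqrt(T)) + r*K*exp(-rT)*N(-d2) - q*S*exp(-qT)*N(-d1)
N(-d1) = 0.2575161515; N(-d2) = 0.4072562217; sqrt(T) = 1.2247448714
Term 1 = -0.9700 * 1.0000000000 * 0.3227577175 * 0.3400 / (2 * 1.2247448714) = -0.0434561915
Term 2 = 0.0270 * 0.8400 * 0.9603091645 * 0.4072562217 = 0.0088699639
Term 3 = 0 (no dividend yield, q = 0)
Theta = -0.0434561915 + (0.0088699639) + (0.0000000000) = -0.034586

Answer: Theta = -0.034586


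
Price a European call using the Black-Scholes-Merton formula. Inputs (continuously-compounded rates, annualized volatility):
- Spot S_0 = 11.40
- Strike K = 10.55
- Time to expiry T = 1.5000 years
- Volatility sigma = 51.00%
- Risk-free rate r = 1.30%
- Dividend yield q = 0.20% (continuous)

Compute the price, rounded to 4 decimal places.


Answer: Price = 3.2007

Derivation:
d1 = (ln(S/K) + (r - q + 0.5*sigma^2) * T) / (sigma * sqrt(T)) = 0.46278145
d2 = d1 - sigma * sqrt(T) = -0.16183843
exp(-rT) = 0.98068890; exp(-qT) = 0.99700450
C = S_0 * exp(-qT) * N(d1) - K * exp(-rT) * N(d2)
N(d1) = 0.67823949; N(d2) = 0.43571654
C = 11.4000 * 0.99700450 * 0.67823949 - 10.5500 * 0.98068890 * 0.43571654 = 3.2007


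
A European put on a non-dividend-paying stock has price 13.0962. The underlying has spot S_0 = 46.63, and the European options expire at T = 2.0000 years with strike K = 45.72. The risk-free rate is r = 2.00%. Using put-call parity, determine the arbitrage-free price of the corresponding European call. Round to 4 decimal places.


Put-call parity: C - P = S_0 * exp(-qT) - K * exp(-rT).
S_0 * exp(-qT) = 46.6300 * 1.00000000 = 46.63000000
K * exp(-rT) = 45.7200 * 0.96078944 = 43.92729316
C = P + S*exp(-qT) - K*exp(-rT)
C = 13.0962 + 46.63000000 - 43.92729316 = 15.7989

Answer: Call price = 15.7989


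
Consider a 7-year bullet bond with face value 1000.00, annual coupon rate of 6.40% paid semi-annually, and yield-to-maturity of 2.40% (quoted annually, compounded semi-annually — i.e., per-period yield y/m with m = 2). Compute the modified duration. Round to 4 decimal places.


Coupon per period c = face * coupon_rate / m = 32.000000
Periods per year m = 2; per-period yield y/m = 0.012000
Number of cashflows N = 14
Cashflows (t years, CF_t, discount factor 1/(1+y/m)^(m*t), PV):
  t = 0.5000: CF_t = 32.000000, DF = 0.988142, PV = 31.620553
  t = 1.0000: CF_t = 32.000000, DF = 0.976425, PV = 31.245606
  t = 1.5000: CF_t = 32.000000, DF = 0.964847, PV = 30.875105
  t = 2.0000: CF_t = 32.000000, DF = 0.953406, PV = 30.508997
  t = 2.5000: CF_t = 32.000000, DF = 0.942101, PV = 30.147230
  t = 3.0000: CF_t = 32.000000, DF = 0.930930, PV = 29.789753
  t = 3.5000: CF_t = 32.000000, DF = 0.919891, PV = 29.436515
  t = 4.0000: CF_t = 32.000000, DF = 0.908983, PV = 29.087465
  t = 4.5000: CF_t = 32.000000, DF = 0.898205, PV = 28.742555
  t = 5.0000: CF_t = 32.000000, DF = 0.887554, PV = 28.401734
  t = 5.5000: CF_t = 32.000000, DF = 0.877030, PV = 28.064954
  t = 6.0000: CF_t = 32.000000, DF = 0.866630, PV = 27.732168
  t = 6.5000: CF_t = 32.000000, DF = 0.856354, PV = 27.403328
  t = 7.0000: CF_t = 1032.000000, DF = 0.846200, PV = 873.278006
Price P = sum_t PV_t = 1256.333970
First compute Macaulay numerator sum_t t * PV_t:
  t * PV_t at t = 0.5000: 15.810277
  t * PV_t at t = 1.0000: 31.245606
  t * PV_t at t = 1.5000: 46.312657
  t * PV_t at t = 2.0000: 61.017994
  t * PV_t at t = 2.5000: 75.368075
  t * PV_t at t = 3.0000: 89.369259
  t * PV_t at t = 3.5000: 103.027802
  t * PV_t at t = 4.0000: 116.349861
  t * PV_t at t = 4.5000: 129.341496
  t * PV_t at t = 5.0000: 142.008669
  t * PV_t at t = 5.5000: 154.357249
  t * PV_t at t = 6.0000: 166.393010
  t * PV_t at t = 6.5000: 178.121635
  t * PV_t at t = 7.0000: 6112.946041
Macaulay duration D = 7421.669631 / 1256.333970 = 5.907402
Modified duration = D / (1 + y/m) = 5.907402 / (1 + 0.012000) = 5.837354

Answer: Modified duration = 5.8374


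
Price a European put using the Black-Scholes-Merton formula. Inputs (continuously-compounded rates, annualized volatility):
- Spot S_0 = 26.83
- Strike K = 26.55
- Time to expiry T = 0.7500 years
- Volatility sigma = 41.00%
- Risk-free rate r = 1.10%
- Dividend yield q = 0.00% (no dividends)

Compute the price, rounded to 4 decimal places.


d1 = (ln(S/K) + (r - q + 0.5*sigma^2) * T) / (sigma * sqrt(T)) = 0.23031605
d2 = d1 - sigma * sqrt(T) = -0.12475436
exp(-rT) = 0.99178394; exp(-qT) = 1.00000000
P = K * exp(-rT) * N(-d2) - S_0 * exp(-qT) * N(-d1)
N(-d1) = 0.40892309; N(-d2) = 0.54964099
P = 26.5500 * 0.99178394 * 0.54964099 - 26.8300 * 1.00000000 * 0.40892309 = 3.5017

Answer: Price = 3.5017


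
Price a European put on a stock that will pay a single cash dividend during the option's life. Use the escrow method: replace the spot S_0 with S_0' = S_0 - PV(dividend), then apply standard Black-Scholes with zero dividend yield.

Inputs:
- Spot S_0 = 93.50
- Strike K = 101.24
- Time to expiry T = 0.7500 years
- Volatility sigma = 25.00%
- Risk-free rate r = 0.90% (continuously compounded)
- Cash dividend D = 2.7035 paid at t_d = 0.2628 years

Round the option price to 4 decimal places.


PV(D) = D * exp(-r * t_d) = 2.7035 * 0.99763759 = 2.69711324
S_0' = S_0 - PV(D) = 93.5000 - 2.69711324 = 90.80288676
d1 = (ln(S_0'/K) + (r + sigma^2/2)*T) / (sigma*sqrt(T)) = -0.36310879
d2 = d1 - sigma*sqrt(T) = -0.57961514
exp(-rT) = 0.99327273
N(-d1) = 0.64173819; N(-d2) = 0.71891291
P = K * exp(-rT) * N(-d2) - S_0' * N(-d1) = 101.2400 * 0.99327273 * 0.71891291 - 90.80288676 * 0.64173819 = 14.0214

Answer: Price = 14.0214
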